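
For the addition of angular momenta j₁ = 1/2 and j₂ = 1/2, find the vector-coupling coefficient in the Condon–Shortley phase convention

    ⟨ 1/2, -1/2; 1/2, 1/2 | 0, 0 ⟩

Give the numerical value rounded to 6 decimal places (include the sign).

-0.707107  (= −√(1/2))

triangle: 1!*0!*0!/2! = 1/2
(j±m)!: 0!*1!*1!*0!*0!*0! = 1
prefactor² = (2J+1)*Δ*N² = 1/2
  k=1: −1/(1!*0!*0!*0!*0!*0!) = -1
Σ = -1  ⇒  CG² = 1/2*(-1)² = 1/2
CG = −√(1/2) = -0.707107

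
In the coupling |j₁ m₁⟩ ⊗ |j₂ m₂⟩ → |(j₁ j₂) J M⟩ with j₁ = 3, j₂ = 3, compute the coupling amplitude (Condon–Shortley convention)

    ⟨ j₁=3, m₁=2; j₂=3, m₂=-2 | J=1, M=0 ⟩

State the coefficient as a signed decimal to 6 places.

triangle: 5!×1!×1!/8! = 120/40320
(j±m)!: 5!×1!×1!×5!×1!×1! = 14400
prefactor² = (2J+1)×Δ×N² = 900/7
  k=0: +1/(0!×5!×1!×1!×0!×0!) = 1/120
  k=1: −1/(1!×4!×0!×0!×1!×1!) = -1/24
Σ = -1/30  ⇒  CG² = 900/7×(-1/30)² = 1/7
CG = −√(1/7) = -0.377964

-0.377964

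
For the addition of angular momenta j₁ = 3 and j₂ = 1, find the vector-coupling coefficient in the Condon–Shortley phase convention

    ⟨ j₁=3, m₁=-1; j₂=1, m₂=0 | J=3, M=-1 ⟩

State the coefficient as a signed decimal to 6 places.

-0.288675  (= −√(1/12))

triangle: 1!×5!×1!/8! = 120/40320
(j±m)!: 2!×4!×1!×1!×2!×4! = 2304
prefactor² = (2J+1)×Δ×N² = 48
  k=0: +1/(0!×1!×4!×1!×1!×0!) = 1/24
  k=1: −1/(1!×0!×3!×0!×2!×1!) = -1/12
Σ = -1/24  ⇒  CG² = 48×(-1/24)² = 1/12
CG = −√(1/12) = -0.288675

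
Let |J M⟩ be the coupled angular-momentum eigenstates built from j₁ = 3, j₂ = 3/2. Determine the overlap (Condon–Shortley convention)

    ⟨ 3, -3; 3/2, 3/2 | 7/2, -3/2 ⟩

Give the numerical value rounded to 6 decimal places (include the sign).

triangle: 1!·5!·2!/9! = 240/362880
(j±m)!: 0!·6!·3!·0!·2!·5! = 1036800
prefactor² = (2J+1)·Δ·N² = 38400/7
  k=1: −1/(1!·0!·5!·2!·0!·0!) = -1/240
Σ = -1/240  ⇒  CG² = 38400/7·(-1/240)² = 2/21
CG = −√(2/21) = -0.308607

−√(2/21) ≈ -0.308607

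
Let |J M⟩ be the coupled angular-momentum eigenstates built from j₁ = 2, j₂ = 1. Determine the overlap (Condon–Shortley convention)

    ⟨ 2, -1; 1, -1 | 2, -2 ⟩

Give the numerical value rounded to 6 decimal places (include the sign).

√[5·1!3!1!/6! · 1!3!0!2!0!4!] = √(12)
  +(−1)^0/∏(0,1,3,0,0,1)! = 1/6  (running 1/6)
⟨..|..⟩ = √(12)·(1/6) = +0.577350

+0.577350  (= +√(1/3))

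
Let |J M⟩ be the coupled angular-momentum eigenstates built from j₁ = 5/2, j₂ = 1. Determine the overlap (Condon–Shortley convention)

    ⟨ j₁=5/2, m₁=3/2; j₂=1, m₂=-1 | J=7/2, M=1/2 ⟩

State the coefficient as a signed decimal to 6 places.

triangle: 0!·5!·2!/8! = 240/40320
(j±m)!: 4!·1!·0!·2!·4!·3! = 6912
prefactor² = (2J+1)·Δ·N² = 2304/7
  k=0: +1/(0!·0!·1!·0!·4!·2!) = 1/48
Σ = 1/48  ⇒  CG² = 2304/7·1/48² = 1/7
CG = +√(1/7) = +0.377964

+√(1/7) = +0.377964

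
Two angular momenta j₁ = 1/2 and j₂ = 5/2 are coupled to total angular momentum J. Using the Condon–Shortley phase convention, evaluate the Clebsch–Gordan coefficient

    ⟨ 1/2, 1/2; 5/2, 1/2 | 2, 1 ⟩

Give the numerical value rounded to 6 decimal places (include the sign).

j₁+j₂−J=1  J+j₁−j₂=0  J−j₁+j₂=4  j₁+j₂+J+1=6
(j₁±m₁, j₂±m₂, J±M) = (1,0,3,2,3,1)
P² = 12
sum k=0..0:
  [0] +1/6 = 1/6
S = 1/6
C² = P²·S² = 1/3 ; C = +0.577350

+√(1/3) = +0.577350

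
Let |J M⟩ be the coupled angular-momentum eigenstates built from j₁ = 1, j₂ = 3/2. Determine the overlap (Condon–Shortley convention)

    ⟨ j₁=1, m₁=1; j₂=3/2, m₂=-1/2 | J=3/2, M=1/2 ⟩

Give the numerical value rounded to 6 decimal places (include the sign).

+√(8/15) ≈ +0.730297

√[4·1!1!2!/5! · 2!0!1!2!2!1!] = √(8/15)
  +(−1)^0/∏(0,1,0,1,1,1)! = 1  (running 1)
⟨..|..⟩ = √(8/15)·(1) = +0.730297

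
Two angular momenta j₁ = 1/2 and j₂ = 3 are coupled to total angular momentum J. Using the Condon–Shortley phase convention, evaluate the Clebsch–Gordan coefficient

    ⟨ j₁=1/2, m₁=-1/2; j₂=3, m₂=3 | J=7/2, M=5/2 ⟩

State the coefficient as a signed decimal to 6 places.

+√(1/7) = +0.377964

triangle: 0!*1!*6!/8! = 720/40320
(j±m)!: 0!*1!*6!*0!*6!*1! = 518400
prefactor² = (2J+1)*Δ*N² = 518400/7
  k=0: +1/(0!*0!*1!*6!*0!*0!) = 1/720
Σ = 1/720  ⇒  CG² = 518400/7*1/720² = 1/7
CG = +√(1/7) = +0.377964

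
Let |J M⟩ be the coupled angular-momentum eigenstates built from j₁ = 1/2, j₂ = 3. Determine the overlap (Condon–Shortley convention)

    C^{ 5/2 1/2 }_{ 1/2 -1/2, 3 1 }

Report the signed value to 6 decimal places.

-0.755929

√[6·1!0!5!/7! · 0!1!4!2!3!2!] = √(576/7)
  +(−1)^1/∏(1,0,0,3,0,2)! = -1/12  (running -1/12)
⟨..|..⟩ = √(576/7)·(-1/12) = -0.755929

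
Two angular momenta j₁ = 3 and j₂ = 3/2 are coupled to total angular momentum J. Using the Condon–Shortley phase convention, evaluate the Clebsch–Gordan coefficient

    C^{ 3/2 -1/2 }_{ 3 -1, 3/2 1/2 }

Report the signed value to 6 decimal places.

+0.585540

triangle: 3!·3!·0!/7! = 36/5040
(j±m)!: 2!·4!·2!·1!·1!·2! = 192
prefactor² = (2J+1)·Δ·N² = 192/35
  k=2: +1/(2!·1!·2!·0!·1!·0!) = 1/4
Σ = 1/4  ⇒  CG² = 192/35·1/4² = 12/35
CG = +√(12/35) = +0.585540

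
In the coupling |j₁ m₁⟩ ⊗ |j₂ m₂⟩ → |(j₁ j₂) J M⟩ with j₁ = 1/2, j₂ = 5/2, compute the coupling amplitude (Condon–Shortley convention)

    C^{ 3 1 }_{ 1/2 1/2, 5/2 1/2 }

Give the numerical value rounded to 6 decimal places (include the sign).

+0.816497

√[7·0!1!5!/7! · 1!0!3!2!4!2!] = √(96)
  +(−1)^0/∏(0,0,0,3,1,2)! = 1/12  (running 1/12)
⟨..|..⟩ = √(96)·(1/12) = +0.816497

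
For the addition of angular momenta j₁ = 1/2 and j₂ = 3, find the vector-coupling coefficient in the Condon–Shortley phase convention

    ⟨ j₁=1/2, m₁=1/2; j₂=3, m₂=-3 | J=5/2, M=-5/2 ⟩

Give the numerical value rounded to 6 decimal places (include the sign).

+√(6/7) = +0.925820

√[6·1!0!5!/7! · 1!0!0!6!0!5!] = √(86400/7)
  +(−1)^0/∏(0,1,0,0,0,5)! = 1/120  (running 1/120)
⟨..|..⟩ = √(86400/7)·(1/120) = +0.925820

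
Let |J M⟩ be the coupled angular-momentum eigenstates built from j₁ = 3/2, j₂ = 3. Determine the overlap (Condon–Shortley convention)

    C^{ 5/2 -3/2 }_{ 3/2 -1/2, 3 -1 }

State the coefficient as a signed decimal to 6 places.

-0.591608

√[6·2!1!4!/8! · 1!2!2!4!1!4!] = √(576/35)
  +(−1)^1/∏(1,1,1,1,0,3)! = -1/6  (running -1/6)
  +(−1)^2/∏(2,0,0,0,1,4)! = 1/48  (running -7/48)
⟨..|..⟩ = √(576/35)·(-7/48) = -0.591608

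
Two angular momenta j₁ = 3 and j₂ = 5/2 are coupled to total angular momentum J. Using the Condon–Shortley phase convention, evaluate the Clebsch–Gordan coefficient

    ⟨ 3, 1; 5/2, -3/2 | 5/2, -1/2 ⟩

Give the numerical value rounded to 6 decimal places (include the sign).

−√(1/35) ≈ -0.169031

√[6·3!3!2!/9! · 4!2!1!4!2!3!] = √(576/35)
  +(−1)^0/∏(0,3,2,1,1,1)! = 1/12  (running 1/12)
  +(−1)^1/∏(1,2,1,0,2,2)! = -1/8  (running -1/24)
⟨..|..⟩ = √(576/35)·(-1/24) = -0.169031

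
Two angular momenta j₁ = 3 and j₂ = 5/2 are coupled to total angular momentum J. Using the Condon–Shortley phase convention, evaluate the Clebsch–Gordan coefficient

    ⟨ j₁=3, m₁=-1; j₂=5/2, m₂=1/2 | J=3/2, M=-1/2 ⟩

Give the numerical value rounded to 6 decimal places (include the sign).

j₁+j₂−J=4  J+j₁−j₂=2  J−j₁+j₂=1  j₁+j₂+J+1=8
(j₁±m₁, j₂±m₂, J±M) = (2,4,3,2,1,2)
P² = 192/35
sum k=2..3:
  [2] +1/8 = 1/8
  [3] −1/6 = -1/6
S = -1/24
C² = P²·S² = 1/105 ; C = -0.097590

−√(1/105) = -0.097590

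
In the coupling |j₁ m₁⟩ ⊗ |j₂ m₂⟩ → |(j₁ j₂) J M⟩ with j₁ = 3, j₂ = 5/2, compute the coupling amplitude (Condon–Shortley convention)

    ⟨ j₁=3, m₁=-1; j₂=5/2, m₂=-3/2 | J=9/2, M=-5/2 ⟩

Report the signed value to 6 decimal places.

√[10·1!5!4!/11! · 2!4!1!4!2!7!] = √(92160/11)
  +(−1)^0/∏(0,1,4,1,1,3)! = 1/144  (running 1/144)
  +(−1)^1/∏(1,0,3,0,2,4)! = -1/288  (running 1/288)
⟨..|..⟩ = √(92160/11)·(1/288) = +0.317821

+0.317821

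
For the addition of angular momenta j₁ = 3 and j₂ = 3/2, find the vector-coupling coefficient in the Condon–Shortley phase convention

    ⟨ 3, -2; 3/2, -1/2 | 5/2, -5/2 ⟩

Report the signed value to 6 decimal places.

j₁+j₂−J=2  J+j₁−j₂=4  J−j₁+j₂=1  j₁+j₂+J+1=8
(j₁±m₁, j₂±m₂, J±M) = (1,5,1,2,0,5)
P² = 1440/7
sum k=1..1:
  [1] −1/24 = -1/24
S = -1/24
C² = P²·S² = 5/14 ; C = -0.597614

-0.597614  (= −√(5/14))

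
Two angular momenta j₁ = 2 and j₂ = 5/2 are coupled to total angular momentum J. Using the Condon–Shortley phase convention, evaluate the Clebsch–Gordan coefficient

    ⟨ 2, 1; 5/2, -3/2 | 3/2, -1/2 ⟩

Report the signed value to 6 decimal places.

triangle: 3!·1!·2!/7! = 12/5040
(j±m)!: 3!·1!·1!·4!·1!·2! = 288
prefactor² = (2J+1)·Δ·N² = 96/35
  k=0: +1/(0!·3!·1!·1!·0!·1!) = 1/6
  k=1: −1/(1!·2!·0!·0!·1!·2!) = -1/4
Σ = -1/12  ⇒  CG² = 96/35·(-1/12)² = 2/105
CG = −√(2/105) = -0.138013

-0.138013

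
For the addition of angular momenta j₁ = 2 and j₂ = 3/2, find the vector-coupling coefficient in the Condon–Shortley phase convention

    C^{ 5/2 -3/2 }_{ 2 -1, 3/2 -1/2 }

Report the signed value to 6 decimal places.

-0.169031  (= −√(1/35))

j₁+j₂−J=1  J+j₁−j₂=3  J−j₁+j₂=2  j₁+j₂+J+1=7
(j₁±m₁, j₂±m₂, J±M) = (1,3,1,2,1,4)
P² = 144/35
sum k=0..1:
  [0] +1/6 = 1/6
  [1] −1/4 = -1/4
S = -1/12
C² = P²·S² = 1/35 ; C = -0.169031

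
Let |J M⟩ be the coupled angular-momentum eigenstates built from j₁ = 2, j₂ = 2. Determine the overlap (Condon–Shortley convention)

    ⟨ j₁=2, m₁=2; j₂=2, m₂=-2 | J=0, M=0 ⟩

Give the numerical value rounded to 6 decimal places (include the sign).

triangle: 4!*0!*0!/5! = 24/120
(j±m)!: 4!*0!*0!*4!*0!*0! = 576
prefactor² = (2J+1)*Δ*N² = 576/5
  k=0: +1/(0!*4!*0!*0!*0!*0!) = 1/24
Σ = 1/24  ⇒  CG² = 576/5*1/24² = 1/5
CG = +√(1/5) = +0.447214

+0.447214  (= +√(1/5))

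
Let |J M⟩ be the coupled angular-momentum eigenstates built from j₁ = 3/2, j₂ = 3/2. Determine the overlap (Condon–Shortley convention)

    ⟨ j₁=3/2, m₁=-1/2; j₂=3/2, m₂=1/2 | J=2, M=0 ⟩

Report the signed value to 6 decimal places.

j₁+j₂−J=1  J+j₁−j₂=2  J−j₁+j₂=2  j₁+j₂+J+1=6
(j₁±m₁, j₂±m₂, J±M) = (1,2,2,1,2,2)
P² = 4/9
sum k=0..1:
  [0] +1/4 = 1/4
  [1] −1/1 = -1
S = -3/4
C² = P²·S² = 1/4 ; C = -0.500000

-0.500000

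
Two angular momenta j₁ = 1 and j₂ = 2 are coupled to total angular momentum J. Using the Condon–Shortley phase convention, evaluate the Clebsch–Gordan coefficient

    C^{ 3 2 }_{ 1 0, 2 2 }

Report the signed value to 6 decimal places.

√[7·0!2!4!/7! · 1!1!4!0!5!1!] = √(192)
  +(−1)^0/∏(0,0,1,4,1,0)! = 1/24  (running 1/24)
⟨..|..⟩ = √(192)·(1/24) = +0.577350

+√(1/3) = +0.577350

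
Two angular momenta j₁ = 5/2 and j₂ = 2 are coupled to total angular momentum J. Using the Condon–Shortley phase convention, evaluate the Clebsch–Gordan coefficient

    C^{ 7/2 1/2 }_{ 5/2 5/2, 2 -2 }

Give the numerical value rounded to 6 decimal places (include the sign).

j₁+j₂−J=1  J+j₁−j₂=4  J−j₁+j₂=3  j₁+j₂+J+1=9
(j₁±m₁, j₂±m₂, J±M) = (5,0,0,4,4,3)
P² = 9216/7
sum k=0..0:
  [0] +1/144 = 1/144
S = 1/144
C² = P²·S² = 4/63 ; C = +0.251976

+√(4/63) ≈ +0.251976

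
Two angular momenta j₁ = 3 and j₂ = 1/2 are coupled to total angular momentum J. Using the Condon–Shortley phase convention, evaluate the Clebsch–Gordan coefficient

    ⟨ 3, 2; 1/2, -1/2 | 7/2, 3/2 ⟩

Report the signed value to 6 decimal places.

√[8·0!6!1!/8! · 5!1!0!1!5!2!] = √(28800/7)
  +(−1)^0/∏(0,0,1,0,5,1)! = 1/120  (running 1/120)
⟨..|..⟩ = √(28800/7)·(1/120) = +0.534522

+0.534522  (= +√(2/7))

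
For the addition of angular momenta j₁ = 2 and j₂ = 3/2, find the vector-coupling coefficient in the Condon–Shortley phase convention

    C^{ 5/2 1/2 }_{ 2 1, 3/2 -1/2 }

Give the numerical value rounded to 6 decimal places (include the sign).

√[6·1!3!2!/7! · 3!1!1!2!3!2!] = √(72/35)
  +(−1)^0/∏(0,1,1,1,2,1)! = 1/2  (running 1/2)
  +(−1)^1/∏(1,0,0,0,3,2)! = -1/12  (running 5/12)
⟨..|..⟩ = √(72/35)·(5/12) = +0.597614

+√(5/14) ≈ +0.597614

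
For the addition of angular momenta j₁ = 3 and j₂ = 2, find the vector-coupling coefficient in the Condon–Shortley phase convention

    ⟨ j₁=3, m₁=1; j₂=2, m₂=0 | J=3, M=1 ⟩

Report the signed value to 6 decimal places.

−√(3/20) ≈ -0.387298

√[7·2!4!2!/9! · 4!2!2!2!4!2!] = √(256/15)
  +(−1)^0/∏(0,2,2,2,2,0)! = 1/16  (running 1/16)
  +(−1)^1/∏(1,1,1,1,3,1)! = -1/6  (running -5/48)
  +(−1)^2/∏(2,0,0,0,4,2)! = 1/96  (running -3/32)
⟨..|..⟩ = √(256/15)·(-3/32) = -0.387298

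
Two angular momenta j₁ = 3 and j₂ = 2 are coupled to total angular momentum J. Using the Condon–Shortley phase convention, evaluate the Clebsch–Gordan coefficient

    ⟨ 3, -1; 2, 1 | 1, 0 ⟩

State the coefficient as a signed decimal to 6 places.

-0.478091  (= −√(8/35))

triangle: 4!×2!×0!/7! = 48/5040
(j±m)!: 2!×4!×3!×1!×1!×1! = 288
prefactor² = (2J+1)×Δ×N² = 288/35
  k=3: −1/(3!×1!×1!×0!×1!×0!) = -1/6
Σ = -1/6  ⇒  CG² = 288/35×(-1/6)² = 8/35
CG = −√(8/35) = -0.478091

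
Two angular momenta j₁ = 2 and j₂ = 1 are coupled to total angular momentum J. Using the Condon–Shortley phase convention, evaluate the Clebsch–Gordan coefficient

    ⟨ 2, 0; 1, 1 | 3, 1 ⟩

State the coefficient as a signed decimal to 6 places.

+0.632456

triangle: 0!×4!×2!/7! = 48/5040
(j±m)!: 2!×2!×2!×0!×4!×2! = 384
prefactor² = (2J+1)×Δ×N² = 128/5
  k=0: +1/(0!×0!×2!×2!×2!×0!) = 1/8
Σ = 1/8  ⇒  CG² = 128/5×1/8² = 2/5
CG = +√(2/5) = +0.632456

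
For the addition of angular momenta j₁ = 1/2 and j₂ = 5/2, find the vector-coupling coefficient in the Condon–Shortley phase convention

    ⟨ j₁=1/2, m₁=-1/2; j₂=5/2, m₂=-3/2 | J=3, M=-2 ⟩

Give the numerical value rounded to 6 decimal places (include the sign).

j₁+j₂−J=0  J+j₁−j₂=1  J−j₁+j₂=5  j₁+j₂+J+1=7
(j₁±m₁, j₂±m₂, J±M) = (0,1,1,4,1,5)
P² = 480
sum k=0..0:
  [0] +1/24 = 1/24
S = 1/24
C² = P²·S² = 5/6 ; C = +0.912871

+0.912871  (= +√(5/6))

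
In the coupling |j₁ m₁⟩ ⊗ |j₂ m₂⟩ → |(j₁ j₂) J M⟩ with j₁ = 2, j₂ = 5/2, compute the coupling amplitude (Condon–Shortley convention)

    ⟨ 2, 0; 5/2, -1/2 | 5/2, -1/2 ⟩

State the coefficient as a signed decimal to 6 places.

-0.478091

triangle: 2!·2!·3!/8! = 24/40320
(j±m)!: 2!·2!·2!·3!·2!·3! = 576
prefactor² = (2J+1)·Δ·N² = 72/35
  k=0: +1/(0!·2!·2!·2!·0!·1!) = 1/8
  k=1: −1/(1!·1!·1!·1!·1!·2!) = -1/2
  k=2: +1/(2!·0!·0!·0!·2!·3!) = 1/24
Σ = -1/3  ⇒  CG² = 72/35·(-1/3)² = 8/35
CG = −√(8/35) = -0.478091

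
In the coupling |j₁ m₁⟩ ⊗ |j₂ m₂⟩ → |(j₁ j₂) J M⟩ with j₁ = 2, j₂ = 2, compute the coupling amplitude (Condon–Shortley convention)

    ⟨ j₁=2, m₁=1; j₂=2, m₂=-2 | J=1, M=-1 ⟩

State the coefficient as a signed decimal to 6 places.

j₁+j₂−J=3  J+j₁−j₂=1  J−j₁+j₂=1  j₁+j₂+J+1=6
(j₁±m₁, j₂±m₂, J±M) = (3,1,0,4,0,2)
P² = 36/5
sum k=0..0:
  [0] +1/6 = 1/6
S = 1/6
C² = P²·S² = 1/5 ; C = +0.447214

+√(1/5) = +0.447214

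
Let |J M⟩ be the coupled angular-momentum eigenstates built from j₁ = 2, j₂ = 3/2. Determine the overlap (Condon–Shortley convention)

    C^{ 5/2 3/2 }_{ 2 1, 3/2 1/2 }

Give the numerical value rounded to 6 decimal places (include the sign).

+√(1/35) = +0.169031

j₁+j₂−J=1  J+j₁−j₂=3  J−j₁+j₂=2  j₁+j₂+J+1=7
(j₁±m₁, j₂±m₂, J±M) = (3,1,2,1,4,1)
P² = 144/35
sum k=0..1:
  [0] +1/4 = 1/4
  [1] −1/6 = -1/6
S = 1/12
C² = P²·S² = 1/35 ; C = +0.169031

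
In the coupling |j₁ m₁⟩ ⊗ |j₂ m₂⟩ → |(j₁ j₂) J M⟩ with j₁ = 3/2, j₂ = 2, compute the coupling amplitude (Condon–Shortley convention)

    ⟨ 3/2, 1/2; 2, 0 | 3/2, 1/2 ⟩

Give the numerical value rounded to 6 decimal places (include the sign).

triangle: 2!×1!×2!/6! = 4/720
(j±m)!: 2!×1!×2!×2!×2!×1! = 16
prefactor² = (2J+1)×Δ×N² = 16/45
  k=0: +1/(0!×2!×1!×2!×0!×0!) = 1/4
  k=1: −1/(1!×1!×0!×1!×1!×1!) = -1
Σ = -3/4  ⇒  CG² = 16/45×(-3/4)² = 1/5
CG = −√(1/5) = -0.447214

−√(1/5) = -0.447214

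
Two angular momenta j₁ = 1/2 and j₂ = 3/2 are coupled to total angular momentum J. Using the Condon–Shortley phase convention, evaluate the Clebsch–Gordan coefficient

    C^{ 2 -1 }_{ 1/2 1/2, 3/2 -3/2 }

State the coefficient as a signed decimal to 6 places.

+0.500000  (= +√(1/4))

triangle: 0!·1!·3!/5! = 6/120
(j±m)!: 1!·0!·0!·3!·1!·3! = 36
prefactor² = (2J+1)·Δ·N² = 9
  k=0: +1/(0!·0!·0!·0!·1!·3!) = 1/6
Σ = 1/6  ⇒  CG² = 9·1/6² = 1/4
CG = +√(1/4) = +0.500000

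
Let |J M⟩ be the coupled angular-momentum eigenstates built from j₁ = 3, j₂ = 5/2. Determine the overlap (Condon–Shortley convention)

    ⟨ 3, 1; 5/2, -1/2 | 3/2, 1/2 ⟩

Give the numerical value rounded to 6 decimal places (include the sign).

-0.097590

triangle: 4!·2!·1!/8! = 48/40320
(j±m)!: 4!·2!·2!·3!·2!·1! = 1152
prefactor² = (2J+1)·Δ·N² = 192/35
  k=1: −1/(1!·3!·1!·1!·1!·0!) = -1/6
  k=2: +1/(2!·2!·0!·0!·2!·1!) = 1/8
Σ = -1/24  ⇒  CG² = 192/35·(-1/24)² = 1/105
CG = −√(1/105) = -0.097590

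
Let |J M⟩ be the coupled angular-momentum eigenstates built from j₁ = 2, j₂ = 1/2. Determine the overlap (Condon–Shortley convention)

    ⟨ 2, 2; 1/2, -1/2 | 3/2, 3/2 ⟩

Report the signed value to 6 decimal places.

+√(4/5) ≈ +0.894427

j₁+j₂−J=1  J+j₁−j₂=3  J−j₁+j₂=0  j₁+j₂+J+1=5
(j₁±m₁, j₂±m₂, J±M) = (4,0,0,1,3,0)
P² = 144/5
sum k=0..0:
  [0] +1/6 = 1/6
S = 1/6
C² = P²·S² = 4/5 ; C = +0.894427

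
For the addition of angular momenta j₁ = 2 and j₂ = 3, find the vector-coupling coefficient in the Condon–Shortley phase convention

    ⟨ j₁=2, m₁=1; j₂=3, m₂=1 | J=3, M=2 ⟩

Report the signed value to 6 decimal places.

j₁+j₂−J=2  J+j₁−j₂=2  J−j₁+j₂=4  j₁+j₂+J+1=9
(j₁±m₁, j₂±m₂, J±M) = (3,1,4,2,5,1)
P² = 64
sum k=0..1:
  [0] +1/48 = 1/48
  [1] −1/12 = -1/12
S = -1/16
C² = P²·S² = 1/4 ; C = -0.500000

−√(1/4) ≈ -0.500000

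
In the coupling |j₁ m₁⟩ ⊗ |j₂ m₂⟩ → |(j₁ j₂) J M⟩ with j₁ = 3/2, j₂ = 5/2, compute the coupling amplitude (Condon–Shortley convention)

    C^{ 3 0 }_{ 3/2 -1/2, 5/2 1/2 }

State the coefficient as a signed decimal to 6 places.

-0.447214  (= −√(1/5))

j₁+j₂−J=1  J+j₁−j₂=2  J−j₁+j₂=4  j₁+j₂+J+1=8
(j₁±m₁, j₂±m₂, J±M) = (1,2,3,2,3,3)
P² = 36/5
sum k=0..1:
  [0] +1/12 = 1/12
  [1] −1/4 = -1/4
S = -1/6
C² = P²·S² = 1/5 ; C = -0.447214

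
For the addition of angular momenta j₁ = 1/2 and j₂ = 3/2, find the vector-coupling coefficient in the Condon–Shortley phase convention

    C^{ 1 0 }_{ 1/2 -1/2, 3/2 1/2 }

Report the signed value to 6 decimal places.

j₁+j₂−J=1  J+j₁−j₂=0  J−j₁+j₂=2  j₁+j₂+J+1=4
(j₁±m₁, j₂±m₂, J±M) = (0,1,2,1,1,1)
P² = 1/2
sum k=1..1:
  [1] −1/1 = -1
S = -1
C² = P²·S² = 1/2 ; C = -0.707107

-0.707107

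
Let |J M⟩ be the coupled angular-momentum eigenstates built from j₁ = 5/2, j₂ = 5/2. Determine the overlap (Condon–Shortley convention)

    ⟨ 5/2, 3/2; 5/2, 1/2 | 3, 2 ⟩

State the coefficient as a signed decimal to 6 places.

-0.288675

j₁+j₂−J=2  J+j₁−j₂=3  J−j₁+j₂=3  j₁+j₂+J+1=9
(j₁±m₁, j₂±m₂, J±M) = (4,1,3,2,5,1)
P² = 48
sum k=0..1:
  [0] +1/24 = 1/24
  [1] −1/12 = -1/12
S = -1/24
C² = P²·S² = 1/12 ; C = -0.288675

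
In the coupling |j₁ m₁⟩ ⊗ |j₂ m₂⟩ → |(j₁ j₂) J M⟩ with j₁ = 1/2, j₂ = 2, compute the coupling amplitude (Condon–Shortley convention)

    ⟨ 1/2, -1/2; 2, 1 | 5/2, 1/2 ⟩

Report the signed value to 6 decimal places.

+√(2/5) ≈ +0.632456

j₁+j₂−J=0  J+j₁−j₂=1  J−j₁+j₂=4  j₁+j₂+J+1=6
(j₁±m₁, j₂±m₂, J±M) = (0,1,3,1,3,2)
P² = 72/5
sum k=0..0:
  [0] +1/6 = 1/6
S = 1/6
C² = P²·S² = 2/5 ; C = +0.632456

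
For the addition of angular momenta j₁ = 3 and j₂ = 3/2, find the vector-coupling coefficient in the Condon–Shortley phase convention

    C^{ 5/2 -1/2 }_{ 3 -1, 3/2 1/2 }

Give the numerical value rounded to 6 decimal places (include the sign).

j₁+j₂−J=2  J+j₁−j₂=4  J−j₁+j₂=1  j₁+j₂+J+1=8
(j₁±m₁, j₂±m₂, J±M) = (2,4,2,1,2,3)
P² = 288/35
sum k=1..2:
  [1] −1/6 = -1/6
  [2] +1/8 = 1/8
S = -1/24
C² = P²·S² = 1/70 ; C = -0.119523

−√(1/70) = -0.119523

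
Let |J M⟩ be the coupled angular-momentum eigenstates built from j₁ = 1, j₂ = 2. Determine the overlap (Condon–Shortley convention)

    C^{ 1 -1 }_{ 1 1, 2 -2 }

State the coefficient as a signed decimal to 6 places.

triangle: 2!·0!·2!/5! = 4/120
(j±m)!: 2!·0!·0!·4!·0!·2! = 96
prefactor² = (2J+1)·Δ·N² = 48/5
  k=0: +1/(0!·2!·0!·0!·0!·2!) = 1/4
Σ = 1/4  ⇒  CG² = 48/5·1/4² = 3/5
CG = +√(3/5) = +0.774597

+0.774597  (= +√(3/5))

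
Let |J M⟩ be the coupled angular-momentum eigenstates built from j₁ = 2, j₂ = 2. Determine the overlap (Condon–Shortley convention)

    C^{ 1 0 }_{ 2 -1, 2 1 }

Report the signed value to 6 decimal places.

+√(1/10) ≈ +0.316228

j₁+j₂−J=3  J+j₁−j₂=1  J−j₁+j₂=1  j₁+j₂+J+1=6
(j₁±m₁, j₂±m₂, J±M) = (1,3,3,1,1,1)
P² = 9/10
sum k=2..3:
  [2] +1/2 = 1/2
  [3] −1/6 = -1/6
S = 1/3
C² = P²·S² = 1/10 ; C = +0.316228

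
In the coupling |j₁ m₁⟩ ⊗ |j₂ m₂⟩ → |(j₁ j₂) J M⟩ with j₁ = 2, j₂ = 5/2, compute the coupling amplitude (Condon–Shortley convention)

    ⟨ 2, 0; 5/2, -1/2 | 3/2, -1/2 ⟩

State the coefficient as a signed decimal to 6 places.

√[4·3!1!2!/7! · 2!2!2!3!1!2!] = √(32/35)
  +(−1)^1/∏(1,2,1,1,0,1)! = -1/2  (running -1/2)
  +(−1)^2/∏(2,1,0,0,1,2)! = 1/4  (running -1/4)
⟨..|..⟩ = √(32/35)·(-1/4) = -0.239046

−√(2/35) ≈ -0.239046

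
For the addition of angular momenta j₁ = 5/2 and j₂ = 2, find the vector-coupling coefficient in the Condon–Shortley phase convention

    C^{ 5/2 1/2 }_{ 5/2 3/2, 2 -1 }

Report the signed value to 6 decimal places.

+0.414039

triangle: 2!·3!·2!/8! = 24/40320
(j±m)!: 4!·1!·1!·3!·3!·2! = 1728
prefactor² = (2J+1)·Δ·N² = 216/35
  k=0: +1/(0!·2!·1!·1!·2!·1!) = 1/4
  k=1: −1/(1!·1!·0!·0!·3!·2!) = -1/12
Σ = 1/6  ⇒  CG² = 216/35·1/6² = 6/35
CG = +√(6/35) = +0.414039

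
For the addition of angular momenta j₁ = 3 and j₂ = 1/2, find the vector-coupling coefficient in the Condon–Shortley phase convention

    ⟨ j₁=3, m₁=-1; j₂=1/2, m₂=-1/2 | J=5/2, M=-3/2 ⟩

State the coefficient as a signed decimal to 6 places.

√[6·1!5!0!/7! · 2!4!0!1!1!4!] = √(1152/7)
  +(−1)^0/∏(0,1,4,0,1,0)! = 1/24  (running 1/24)
⟨..|..⟩ = √(1152/7)·(1/24) = +0.534522

+0.534522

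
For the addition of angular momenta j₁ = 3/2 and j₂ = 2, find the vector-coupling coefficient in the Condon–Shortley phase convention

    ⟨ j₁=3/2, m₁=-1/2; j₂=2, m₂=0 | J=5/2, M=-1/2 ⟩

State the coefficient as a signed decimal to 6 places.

j₁+j₂−J=1  J+j₁−j₂=2  J−j₁+j₂=3  j₁+j₂+J+1=7
(j₁±m₁, j₂±m₂, J±M) = (1,2,2,2,2,3)
P² = 48/35
sum k=0..1:
  [0] +1/4 = 1/4
  [1] −1/2 = -1/2
S = -1/4
C² = P²·S² = 3/35 ; C = -0.292770

-0.292770  (= −√(3/35))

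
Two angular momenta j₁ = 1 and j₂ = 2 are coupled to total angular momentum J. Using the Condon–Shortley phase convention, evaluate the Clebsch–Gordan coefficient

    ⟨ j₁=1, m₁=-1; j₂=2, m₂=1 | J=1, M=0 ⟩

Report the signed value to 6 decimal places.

j₁+j₂−J=2  J+j₁−j₂=0  J−j₁+j₂=2  j₁+j₂+J+1=5
(j₁±m₁, j₂±m₂, J±M) = (0,2,3,1,1,1)
P² = 6/5
sum k=2..2:
  [2] +1/2 = 1/2
S = 1/2
C² = P²·S² = 3/10 ; C = +0.547723

+0.547723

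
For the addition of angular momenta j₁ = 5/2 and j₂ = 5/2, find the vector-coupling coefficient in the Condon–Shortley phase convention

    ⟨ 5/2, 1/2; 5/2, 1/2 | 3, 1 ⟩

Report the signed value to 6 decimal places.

−√(4/15) = -0.516398

j₁+j₂−J=2  J+j₁−j₂=3  J−j₁+j₂=3  j₁+j₂+J+1=9
(j₁±m₁, j₂±m₂, J±M) = (3,2,3,2,4,2)
P² = 48/5
sum k=0..2:
  [0] +1/24 = 1/24
  [1] −1/4 = -1/4
  [2] +1/24 = 1/24
S = -1/6
C² = P²·S² = 4/15 ; C = -0.516398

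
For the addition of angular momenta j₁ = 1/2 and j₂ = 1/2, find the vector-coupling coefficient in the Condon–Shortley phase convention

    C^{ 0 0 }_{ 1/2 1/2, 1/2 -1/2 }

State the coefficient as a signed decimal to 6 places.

+√(1/2) ≈ +0.707107

j₁+j₂−J=1  J+j₁−j₂=0  J−j₁+j₂=0  j₁+j₂+J+1=2
(j₁±m₁, j₂±m₂, J±M) = (1,0,0,1,0,0)
P² = 1/2
sum k=0..0:
  [0] +1/1 = 1
S = 1
C² = P²·S² = 1/2 ; C = +0.707107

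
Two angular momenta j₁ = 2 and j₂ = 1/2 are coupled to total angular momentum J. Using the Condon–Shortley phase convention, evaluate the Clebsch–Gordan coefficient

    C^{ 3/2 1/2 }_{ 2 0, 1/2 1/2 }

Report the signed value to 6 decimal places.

−√(2/5) ≈ -0.632456

triangle: 1!·3!·0!/5! = 6/120
(j±m)!: 2!·2!·1!·0!·2!·1! = 8
prefactor² = (2J+1)·Δ·N² = 8/5
  k=1: −1/(1!·0!·1!·0!·2!·0!) = -1/2
Σ = -1/2  ⇒  CG² = 8/5·(-1/2)² = 2/5
CG = −√(2/5) = -0.632456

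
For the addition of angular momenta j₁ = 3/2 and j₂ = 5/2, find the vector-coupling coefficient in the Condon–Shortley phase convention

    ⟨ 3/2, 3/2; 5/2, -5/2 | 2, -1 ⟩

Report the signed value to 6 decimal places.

+0.597614

j₁+j₂−J=2  J+j₁−j₂=1  J−j₁+j₂=3  j₁+j₂+J+1=7
(j₁±m₁, j₂±m₂, J±M) = (3,0,0,5,1,3)
P² = 360/7
sum k=0..0:
  [0] +1/12 = 1/12
S = 1/12
C² = P²·S² = 5/14 ; C = +0.597614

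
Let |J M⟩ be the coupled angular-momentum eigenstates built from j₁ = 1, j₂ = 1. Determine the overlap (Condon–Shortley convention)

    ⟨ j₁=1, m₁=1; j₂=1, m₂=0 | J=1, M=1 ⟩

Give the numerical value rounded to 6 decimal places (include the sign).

√[3·1!1!1!/4! · 2!0!1!1!2!0!] = √(1/2)
  +(−1)^0/∏(0,1,0,1,1,0)! = 1  (running 1)
⟨..|..⟩ = √(1/2)·(1) = +0.707107

+√(1/2) = +0.707107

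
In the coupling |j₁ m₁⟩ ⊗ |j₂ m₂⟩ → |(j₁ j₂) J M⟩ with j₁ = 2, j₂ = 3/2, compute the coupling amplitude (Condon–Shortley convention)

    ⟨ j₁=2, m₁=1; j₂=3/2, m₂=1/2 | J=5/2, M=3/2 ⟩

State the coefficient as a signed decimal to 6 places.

j₁+j₂−J=1  J+j₁−j₂=3  J−j₁+j₂=2  j₁+j₂+J+1=7
(j₁±m₁, j₂±m₂, J±M) = (3,1,2,1,4,1)
P² = 144/35
sum k=0..1:
  [0] +1/4 = 1/4
  [1] −1/6 = -1/6
S = 1/12
C² = P²·S² = 1/35 ; C = +0.169031

+0.169031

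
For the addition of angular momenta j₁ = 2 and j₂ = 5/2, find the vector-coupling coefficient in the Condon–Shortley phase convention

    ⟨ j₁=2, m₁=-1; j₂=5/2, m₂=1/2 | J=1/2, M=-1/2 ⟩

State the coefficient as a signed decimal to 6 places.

√[2·4!0!1!/6! · 1!3!3!2!0!1!] = √(24/5)
  +(−1)^3/∏(3,1,0,0,0,1)! = -1/6  (running -1/6)
⟨..|..⟩ = √(24/5)·(-1/6) = -0.365148

−√(2/15) = -0.365148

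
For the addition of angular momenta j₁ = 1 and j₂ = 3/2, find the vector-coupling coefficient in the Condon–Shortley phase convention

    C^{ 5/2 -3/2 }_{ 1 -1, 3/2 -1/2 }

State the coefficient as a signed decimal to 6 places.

+0.774597

triangle: 0!·2!·3!/6! = 12/720
(j±m)!: 0!·2!·1!·2!·1!·4! = 96
prefactor² = (2J+1)·Δ·N² = 48/5
  k=0: +1/(0!·0!·2!·1!·0!·2!) = 1/4
Σ = 1/4  ⇒  CG² = 48/5·1/4² = 3/5
CG = +√(3/5) = +0.774597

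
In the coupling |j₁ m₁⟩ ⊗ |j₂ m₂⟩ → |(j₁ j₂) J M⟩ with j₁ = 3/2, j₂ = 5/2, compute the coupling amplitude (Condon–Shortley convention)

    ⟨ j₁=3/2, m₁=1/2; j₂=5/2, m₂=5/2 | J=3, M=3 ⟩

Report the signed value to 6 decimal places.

√[7·1!2!4!/8! · 2!1!5!0!6!0!] = √(1440)
  +(−1)^1/∏(1,0,0,4,2,0)! = -1/48  (running -1/48)
⟨..|..⟩ = √(1440)·(-1/48) = -0.790569

−√(5/8) ≈ -0.790569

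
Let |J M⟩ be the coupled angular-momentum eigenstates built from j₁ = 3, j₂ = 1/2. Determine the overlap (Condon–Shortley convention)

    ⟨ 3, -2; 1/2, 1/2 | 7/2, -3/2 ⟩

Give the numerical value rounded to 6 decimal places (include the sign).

triangle: 0!*6!*1!/8! = 720/40320
(j±m)!: 1!*5!*1!*0!*2!*5! = 28800
prefactor² = (2J+1)*Δ*N² = 28800/7
  k=0: +1/(0!*0!*5!*1!*1!*0!) = 1/120
Σ = 1/120  ⇒  CG² = 28800/7*1/120² = 2/7
CG = +√(2/7) = +0.534522

+√(2/7) = +0.534522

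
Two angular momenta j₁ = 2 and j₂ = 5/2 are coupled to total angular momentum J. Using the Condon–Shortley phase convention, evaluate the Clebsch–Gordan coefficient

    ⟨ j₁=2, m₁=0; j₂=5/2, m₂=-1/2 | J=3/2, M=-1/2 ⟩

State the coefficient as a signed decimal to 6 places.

j₁+j₂−J=3  J+j₁−j₂=1  J−j₁+j₂=2  j₁+j₂+J+1=7
(j₁±m₁, j₂±m₂, J±M) = (2,2,2,3,1,2)
P² = 32/35
sum k=1..2:
  [1] −1/2 = -1/2
  [2] +1/4 = 1/4
S = -1/4
C² = P²·S² = 2/35 ; C = -0.239046

−√(2/35) = -0.239046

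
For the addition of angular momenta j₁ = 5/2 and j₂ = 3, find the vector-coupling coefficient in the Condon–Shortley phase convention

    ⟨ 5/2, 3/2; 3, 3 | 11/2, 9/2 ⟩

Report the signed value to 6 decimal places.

+0.674200

√[12·0!5!6!/12! · 4!1!6!0!10!1!] = √(1492992000/11)
  +(−1)^0/∏(0,0,1,6,4,0)! = 1/17280  (running 1/17280)
⟨..|..⟩ = √(1492992000/11)·(1/17280) = +0.674200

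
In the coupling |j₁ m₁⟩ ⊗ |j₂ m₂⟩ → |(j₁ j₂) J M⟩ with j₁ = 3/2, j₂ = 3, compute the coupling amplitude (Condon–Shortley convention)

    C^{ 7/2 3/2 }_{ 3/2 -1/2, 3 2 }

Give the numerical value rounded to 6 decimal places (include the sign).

triangle: 1!·2!·5!/9! = 240/362880
(j±m)!: 1!·2!·5!·1!·5!·2! = 57600
prefactor² = (2J+1)·Δ·N² = 6400/21
  k=0: +1/(0!·1!·2!·5!·0!·0!) = 1/240
  k=1: −1/(1!·0!·1!·4!·1!·1!) = -1/24
Σ = -3/80  ⇒  CG² = 6400/21·(-3/80)² = 3/7
CG = −√(3/7) = -0.654654

-0.654654  (= −√(3/7))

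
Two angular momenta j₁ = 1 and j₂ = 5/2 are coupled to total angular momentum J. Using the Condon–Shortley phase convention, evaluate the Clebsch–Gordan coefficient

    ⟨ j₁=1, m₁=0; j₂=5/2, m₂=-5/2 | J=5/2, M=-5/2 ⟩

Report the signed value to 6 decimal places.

+0.845154

j₁+j₂−J=1  J+j₁−j₂=1  J−j₁+j₂=4  j₁+j₂+J+1=7
(j₁±m₁, j₂±m₂, J±M) = (1,1,0,5,0,5)
P² = 2880/7
sum k=0..0:
  [0] +1/24 = 1/24
S = 1/24
C² = P²·S² = 5/7 ; C = +0.845154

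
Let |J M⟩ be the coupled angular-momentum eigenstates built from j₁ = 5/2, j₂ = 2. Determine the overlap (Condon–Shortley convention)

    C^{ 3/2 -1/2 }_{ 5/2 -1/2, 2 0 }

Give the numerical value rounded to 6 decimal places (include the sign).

+√(2/35) = +0.239046

√[4·3!2!1!/7! · 2!3!2!2!1!2!] = √(32/35)
  +(−1)^1/∏(1,2,2,1,0,0)! = -1/4  (running -1/4)
  +(−1)^2/∏(2,1,1,0,1,1)! = 1/2  (running 1/4)
⟨..|..⟩ = √(32/35)·(1/4) = +0.239046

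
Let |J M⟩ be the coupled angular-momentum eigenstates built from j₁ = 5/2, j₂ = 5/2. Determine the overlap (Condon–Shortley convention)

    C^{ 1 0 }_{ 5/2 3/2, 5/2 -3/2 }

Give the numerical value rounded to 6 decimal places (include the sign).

-0.358569  (= −√(9/70))

j₁+j₂−J=4  J+j₁−j₂=1  J−j₁+j₂=1  j₁+j₂+J+1=7
(j₁±m₁, j₂±m₂, J±M) = (4,1,1,4,1,1)
P² = 288/35
sum k=0..1:
  [0] +1/24 = 1/24
  [1] −1/6 = -1/6
S = -1/8
C² = P²·S² = 9/70 ; C = -0.358569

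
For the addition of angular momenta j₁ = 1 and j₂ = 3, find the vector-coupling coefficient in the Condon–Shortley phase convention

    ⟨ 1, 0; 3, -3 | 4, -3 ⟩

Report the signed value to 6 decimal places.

+√(1/4) = +0.500000

triangle: 0!*2!*6!/9! = 1440/362880
(j±m)!: 1!*1!*0!*6!*1!*7! = 3628800
prefactor² = (2J+1)*Δ*N² = 129600
  k=0: +1/(0!*0!*1!*0!*1!*6!) = 1/720
Σ = 1/720  ⇒  CG² = 129600*1/720² = 1/4
CG = +√(1/4) = +0.500000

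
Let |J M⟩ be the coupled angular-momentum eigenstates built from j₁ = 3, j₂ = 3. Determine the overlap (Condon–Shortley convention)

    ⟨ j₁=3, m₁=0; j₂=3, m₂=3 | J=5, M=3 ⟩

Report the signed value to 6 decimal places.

√[11·1!5!5!/12! · 3!3!6!0!8!2!] = √(691200)
  +(−1)^1/∏(1,0,2,5,3,0)! = -1/1440  (running -1/1440)
⟨..|..⟩ = √(691200)·(-1/1440) = -0.577350

-0.577350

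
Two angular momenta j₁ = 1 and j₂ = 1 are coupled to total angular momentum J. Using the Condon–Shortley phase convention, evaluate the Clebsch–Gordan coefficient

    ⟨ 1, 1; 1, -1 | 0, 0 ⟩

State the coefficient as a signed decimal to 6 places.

triangle: 2!·0!·0!/3! = 2/6
(j±m)!: 2!·0!·0!·2!·0!·0! = 4
prefactor² = (2J+1)·Δ·N² = 4/3
  k=0: +1/(0!·2!·0!·0!·0!·0!) = 1/2
Σ = 1/2  ⇒  CG² = 4/3·1/2² = 1/3
CG = +√(1/3) = +0.577350

+√(1/3) = +0.577350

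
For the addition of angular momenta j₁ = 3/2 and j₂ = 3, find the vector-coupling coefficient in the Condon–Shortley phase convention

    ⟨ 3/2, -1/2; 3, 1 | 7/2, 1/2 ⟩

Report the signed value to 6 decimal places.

−√(2/7) = -0.534522

triangle: 1!×2!×5!/9! = 240/362880
(j±m)!: 1!×2!×4!×2!×4!×3! = 13824
prefactor² = (2J+1)×Δ×N² = 512/7
  k=0: +1/(0!×1!×2!×4!×0!×1!) = 1/48
  k=1: −1/(1!×0!×1!×3!×1!×2!) = -1/12
Σ = -1/16  ⇒  CG² = 512/7×(-1/16)² = 2/7
CG = −√(2/7) = -0.534522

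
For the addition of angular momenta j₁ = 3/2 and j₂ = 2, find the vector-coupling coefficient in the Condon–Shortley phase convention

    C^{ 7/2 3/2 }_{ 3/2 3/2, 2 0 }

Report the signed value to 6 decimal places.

+√(2/7) = +0.534522

triangle: 0!×3!×4!/8! = 144/40320
(j±m)!: 3!×0!×2!×2!×5!×2! = 5760
prefactor² = (2J+1)×Δ×N² = 1152/7
  k=0: +1/(0!×0!×0!×2!×3!×2!) = 1/24
Σ = 1/24  ⇒  CG² = 1152/7×1/24² = 2/7
CG = +√(2/7) = +0.534522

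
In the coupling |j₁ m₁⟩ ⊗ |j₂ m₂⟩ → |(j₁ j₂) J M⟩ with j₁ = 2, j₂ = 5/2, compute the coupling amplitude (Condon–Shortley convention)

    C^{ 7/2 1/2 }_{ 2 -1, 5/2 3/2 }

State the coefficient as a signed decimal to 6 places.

-0.619780

triangle: 1!*3!*4!/9! = 144/362880
(j±m)!: 1!*3!*4!*1!*4!*3! = 20736
prefactor² = (2J+1)*Δ*N² = 2304/35
  k=0: +1/(0!*1!*3!*4!*0!*0!) = 1/144
  k=1: −1/(1!*0!*2!*3!*1!*1!) = -1/12
Σ = -11/144  ⇒  CG² = 2304/35*(-11/144)² = 121/315
CG = −√(121/315) = -0.619780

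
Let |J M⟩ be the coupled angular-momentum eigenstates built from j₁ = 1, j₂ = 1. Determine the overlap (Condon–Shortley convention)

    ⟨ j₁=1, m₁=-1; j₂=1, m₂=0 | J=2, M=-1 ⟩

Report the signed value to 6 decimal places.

j₁+j₂−J=0  J+j₁−j₂=2  J−j₁+j₂=2  j₁+j₂+J+1=5
(j₁±m₁, j₂±m₂, J±M) = (0,2,1,1,1,3)
P² = 2
sum k=0..0:
  [0] +1/2 = 1/2
S = 1/2
C² = P²·S² = 1/2 ; C = +0.707107

+0.707107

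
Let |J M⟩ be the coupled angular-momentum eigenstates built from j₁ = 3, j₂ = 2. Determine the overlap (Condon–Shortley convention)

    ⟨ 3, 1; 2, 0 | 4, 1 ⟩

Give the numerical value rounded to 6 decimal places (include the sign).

+√(3/28) ≈ +0.327327

triangle: 1!×5!×3!/10! = 720/3628800
(j±m)!: 4!×2!×2!×2!×5!×3! = 138240
prefactor² = (2J+1)×Δ×N² = 1728/7
  k=0: +1/(0!×1!×2!×2!×3!×1!) = 1/24
  k=1: −1/(1!×0!×1!×1!×4!×2!) = -1/48
Σ = 1/48  ⇒  CG² = 1728/7×1/48² = 3/28
CG = +√(3/28) = +0.327327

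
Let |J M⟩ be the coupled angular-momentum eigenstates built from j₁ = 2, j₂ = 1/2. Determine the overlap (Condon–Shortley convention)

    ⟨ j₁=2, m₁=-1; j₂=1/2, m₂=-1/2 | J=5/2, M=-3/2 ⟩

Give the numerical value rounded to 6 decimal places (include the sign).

+0.894427

√[6·0!4!1!/6! · 1!3!0!1!1!4!] = √(144/5)
  +(−1)^0/∏(0,0,3,0,1,1)! = 1/6  (running 1/6)
⟨..|..⟩ = √(144/5)·(1/6) = +0.894427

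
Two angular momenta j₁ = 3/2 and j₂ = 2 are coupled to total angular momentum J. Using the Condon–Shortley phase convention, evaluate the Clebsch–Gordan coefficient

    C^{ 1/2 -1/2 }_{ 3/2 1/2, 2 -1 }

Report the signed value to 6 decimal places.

j₁+j₂−J=3  J+j₁−j₂=0  J−j₁+j₂=1  j₁+j₂+J+1=5
(j₁±m₁, j₂±m₂, J±M) = (2,1,1,3,0,1)
P² = 6/5
sum k=1..1:
  [1] −1/2 = -1/2
S = -1/2
C² = P²·S² = 3/10 ; C = -0.547723

−√(3/10) = -0.547723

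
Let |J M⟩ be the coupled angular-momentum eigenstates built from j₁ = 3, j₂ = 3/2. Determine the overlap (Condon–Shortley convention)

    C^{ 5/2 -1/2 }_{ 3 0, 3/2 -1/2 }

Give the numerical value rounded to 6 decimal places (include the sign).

triangle: 2!*4!*1!/8! = 48/40320
(j±m)!: 3!*3!*1!*2!*2!*3! = 864
prefactor² = (2J+1)*Δ*N² = 216/35
  k=0: +1/(0!*2!*3!*1!*1!*0!) = 1/12
  k=1: −1/(1!*1!*2!*0!*2!*1!) = -1/4
Σ = -1/6  ⇒  CG² = 216/35*(-1/6)² = 6/35
CG = −√(6/35) = -0.414039

−√(6/35) ≈ -0.414039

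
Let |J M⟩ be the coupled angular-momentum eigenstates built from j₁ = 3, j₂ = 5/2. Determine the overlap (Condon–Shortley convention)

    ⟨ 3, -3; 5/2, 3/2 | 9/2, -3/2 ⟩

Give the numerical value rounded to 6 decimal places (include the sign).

-0.322329

triangle: 1!×5!×4!/11! = 2880/39916800
(j±m)!: 0!×6!×4!×1!×3!×6! = 74649600
prefactor² = (2J+1)×Δ×N² = 4147200/77
  k=1: −1/(1!×0!×5!×3!×0!×1!) = -1/720
Σ = -1/720  ⇒  CG² = 4147200/77×(-1/720)² = 8/77
CG = −√(8/77) = -0.322329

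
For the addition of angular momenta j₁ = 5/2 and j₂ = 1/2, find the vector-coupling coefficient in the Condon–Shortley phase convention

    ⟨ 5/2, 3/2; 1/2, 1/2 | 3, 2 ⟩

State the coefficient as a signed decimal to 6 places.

√[7·0!5!1!/7! · 4!1!1!0!5!1!] = √(480)
  +(−1)^0/∏(0,0,1,1,4,0)! = 1/24  (running 1/24)
⟨..|..⟩ = √(480)·(1/24) = +0.912871

+√(5/6) ≈ +0.912871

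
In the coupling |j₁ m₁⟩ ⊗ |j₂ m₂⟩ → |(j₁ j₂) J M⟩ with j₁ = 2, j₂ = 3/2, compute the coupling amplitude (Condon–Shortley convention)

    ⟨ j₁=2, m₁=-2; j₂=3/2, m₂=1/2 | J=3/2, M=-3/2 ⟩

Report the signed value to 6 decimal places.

+0.632456

triangle: 2!*2!*1!/6! = 4/720
(j±m)!: 0!*4!*2!*1!*0!*3! = 288
prefactor² = (2J+1)*Δ*N² = 32/5
  k=2: +1/(2!*0!*2!*0!*0!*1!) = 1/4
Σ = 1/4  ⇒  CG² = 32/5*1/4² = 2/5
CG = +√(2/5) = +0.632456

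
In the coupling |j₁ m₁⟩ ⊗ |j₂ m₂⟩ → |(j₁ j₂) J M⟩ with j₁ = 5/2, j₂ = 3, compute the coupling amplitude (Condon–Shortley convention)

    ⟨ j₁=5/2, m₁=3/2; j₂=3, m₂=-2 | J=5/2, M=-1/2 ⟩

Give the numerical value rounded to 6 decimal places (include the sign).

+0.267261

triangle: 3!*2!*3!/9! = 72/362880
(j±m)!: 4!*1!*1!*5!*2!*3! = 34560
prefactor² = (2J+1)*Δ*N² = 288/7
  k=0: +1/(0!*3!*1!*1!*1!*2!) = 1/12
  k=1: −1/(1!*2!*0!*0!*2!*3!) = -1/24
Σ = 1/24  ⇒  CG² = 288/7*1/24² = 1/14
CG = +√(1/14) = +0.267261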